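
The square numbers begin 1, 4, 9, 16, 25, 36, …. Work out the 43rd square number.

The 43rd square number is n² with n = 43.
43² = 1849.

1849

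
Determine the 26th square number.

26² = 676.

676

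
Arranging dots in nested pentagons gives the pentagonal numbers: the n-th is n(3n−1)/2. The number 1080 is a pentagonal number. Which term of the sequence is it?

27

Set n(3n−1)/2 = 1080, giving 3n² − n − 2160 = 0.
The discriminant is 1 + 24·1080 = 25921, and √25921 = 161.
So n = (1 + 161) / 6 = 162/6 = 27.
Check: 27·(3·27 − 1)/2 = 1080. ✓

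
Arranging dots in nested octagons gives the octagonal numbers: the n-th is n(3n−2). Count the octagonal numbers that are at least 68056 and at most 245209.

The n-th octagonal number is n(3n−2).
Smallest index with value ≥ 68056: n = 151 (giving 68101).
Largest index with value ≤ 245209: n = 286 (giving 244816).
Indices 151 through 286: 136 terms.

136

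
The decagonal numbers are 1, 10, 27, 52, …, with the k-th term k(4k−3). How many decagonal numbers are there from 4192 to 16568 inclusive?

The n-th decagonal number is n(4n−3).
Smallest index with value ≥ 4192: n = 33 (giving 4257).
Largest index with value ≤ 16568: n = 64 (giving 16192).
Indices 33 through 64: 32 terms.

32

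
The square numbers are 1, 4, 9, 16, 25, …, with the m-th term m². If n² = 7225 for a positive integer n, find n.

85

We need n² = 7225, so n = √7225 = 85.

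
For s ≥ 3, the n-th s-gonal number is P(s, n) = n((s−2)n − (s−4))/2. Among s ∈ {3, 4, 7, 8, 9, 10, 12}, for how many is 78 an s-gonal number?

s = 3: P(3, 12) = 78. ✓
s = 4: P(4, 8) = 64 and P(4, 9) = 81; 78 is not s-gonal.
s = 7: P(7, 5) = 55 and P(7, 6) = 81; 78 is not s-gonal.
s = 8: P(8, 5) = 65 and P(8, 6) = 96; 78 is not s-gonal.
s = 9: P(9, 5) = 75 and P(9, 6) = 111; 78 is not s-gonal.
s = 10: P(10, 4) = 52 and P(10, 5) = 85; 78 is not s-gonal.
s = 12: P(12, 4) = 64 and P(12, 5) = 105; 78 is not s-gonal.
Hits: s ∈ {3} → 1.

1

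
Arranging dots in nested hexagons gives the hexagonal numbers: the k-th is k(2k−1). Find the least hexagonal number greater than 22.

28

Solve n(2n−1) > 22 for integer n.
The largest n with value ≤ 22 is 3 (since 15 ≤ 22 < 28), so the first above is n = 4, value 28.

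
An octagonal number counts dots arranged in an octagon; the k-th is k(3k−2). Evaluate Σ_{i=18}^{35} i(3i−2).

38421

Σ i(3i−2) = 3Σi² − 2Σi over i = 18..35.
Σi = 630 − 153 = 477 and Σi² = 14910 − 1785 = 13125.
3·13125 − 2·477 = 38421.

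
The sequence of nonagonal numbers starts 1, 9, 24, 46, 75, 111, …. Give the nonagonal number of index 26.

The 26th nonagonal number is n(7n−5)/2 with n = 26.
26·(7·26 − 5)/2 = 26·177/2 = 2301.

2301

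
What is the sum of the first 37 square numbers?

Σ_{i=1}^{37} i² = 37·38·75/6 = 17575.

17575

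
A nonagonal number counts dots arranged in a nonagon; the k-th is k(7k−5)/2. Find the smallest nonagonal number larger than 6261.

Solve n(7n−5)/2 > 6261 for integer n.
The largest n with value ≤ 6261 is 42 (since 6069 ≤ 6261 < 6364), so the first above is n = 43, value 6364.

6364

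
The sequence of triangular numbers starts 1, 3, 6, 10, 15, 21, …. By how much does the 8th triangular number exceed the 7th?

8

Consecutive triangular numbers differ by n: T_{8} − T_{7} = 8.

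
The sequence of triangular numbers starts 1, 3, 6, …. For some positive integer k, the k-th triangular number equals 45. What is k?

9

Set n(n+1)/2 = 45, giving n² + n − 90 = 0.
The discriminant is 1 + 8·45 = 361, and √361 = 19.
So n = (-1 + 19) / 2 = 18/2 = 9.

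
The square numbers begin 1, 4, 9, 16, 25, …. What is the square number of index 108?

11664

The 108th square number is n² with n = 108.
108² = 11664.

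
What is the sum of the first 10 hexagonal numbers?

Σ i(2i−1) = 2Σi² − Σi over i = 1..10.
Σi = 55 and Σi² = 385.
2·385 − 1·55 = 715.

715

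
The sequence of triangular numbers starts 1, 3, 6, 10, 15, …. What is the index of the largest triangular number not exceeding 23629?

216

Solve n(n+1)/2 ≤ 23629 for integer n.
n = 216 gives 23436 ≤ 23629, while n = 217 gives 23653 > 23629; so the answer is index 216.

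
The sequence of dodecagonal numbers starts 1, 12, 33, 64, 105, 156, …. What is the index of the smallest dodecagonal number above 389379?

Solve n(5n−4) > 389379 for integer n.
The largest n with value ≤ 389379 is 279 (since 388089 ≤ 389379 < 390880), so the first above is n = 280, value 390880.

280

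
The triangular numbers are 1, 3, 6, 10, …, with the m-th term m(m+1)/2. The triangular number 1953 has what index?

62

Set n(n+1)/2 = 1953, giving n² + n − 3906 = 0.
So n = (-1 + 125) / 2 = 124/2 = 62.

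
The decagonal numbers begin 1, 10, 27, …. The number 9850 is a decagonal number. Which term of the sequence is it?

50

Set n(4n−3) = 9850, giving 4n² − 3n − 9850 = 0.
The discriminant is 9 + 16·9850 = 157609, and √157609 = 397.
So n = (3 + 397) / 8 = 400/8 = 50.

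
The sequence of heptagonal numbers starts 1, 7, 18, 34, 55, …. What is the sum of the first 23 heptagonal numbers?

10396

Σ i(5i−3)/2 = (5Σi² − 3Σi) / 2 over i = 1..23.
Σi = 276 and Σi² = 4324.
(5·4324 − 3·276) / 2 = 20792/2 = 10396.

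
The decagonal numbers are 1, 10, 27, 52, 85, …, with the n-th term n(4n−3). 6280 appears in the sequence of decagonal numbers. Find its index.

40

Set n(4n−3) = 6280, giving 4n² − 3n − 6280 = 0.
The discriminant is 9 + 16·6280 = 100489, and √100489 = 317.
So n = (3 + 317) / 8 = 320/8 = 40.
Check: 40·(4·40 − 3) = 6280. ✓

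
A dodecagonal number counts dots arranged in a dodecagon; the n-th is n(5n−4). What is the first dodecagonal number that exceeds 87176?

Solve n(5n−4) > 87176 for integer n.
The largest n with value ≤ 87176 is 132 (since 86592 ≤ 87176 < 87913), so the first above is n = 133, value 87913.

87913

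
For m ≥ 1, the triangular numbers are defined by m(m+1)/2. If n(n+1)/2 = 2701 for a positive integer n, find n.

73

Set n(n+1)/2 = 2701, giving n² + n − 5402 = 0.
The discriminant is 1 + 8·2701 = 21609, and √21609 = 147.
So n = (-1 + 147) / 2 = 146/2 = 73.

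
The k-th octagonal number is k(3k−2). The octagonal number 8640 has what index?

Set n(3n−2) = 8640, giving 3n² − 2n − 8640 = 0.
The discriminant is 4 + 12·8640 = 103684, and √103684 = 322.
So n = (2 + 322) / 6 = 324/6 = 54.
Check: 54·(3·54 − 2) = 8640. ✓

54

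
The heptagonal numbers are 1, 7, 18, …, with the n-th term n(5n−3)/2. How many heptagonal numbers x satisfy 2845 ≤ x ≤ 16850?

48

The n-th heptagonal number is n(5n−3)/2.
Smallest index with value ≥ 2845: n = 35 (giving 3010).
Largest index with value ≤ 16850: n = 82 (giving 16687).
Indices 35 through 82: 48 terms.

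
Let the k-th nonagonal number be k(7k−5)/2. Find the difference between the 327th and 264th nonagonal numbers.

327·(7·327 − 5)/2 = 373434 and 264·(7·264 − 5)/2 = 243276.
Difference: 373434 − 243276 = 130158.

130158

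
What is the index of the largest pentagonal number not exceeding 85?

Solve n(3n−1)/2 ≤ 85 for integer n.
n = 7 gives 70 ≤ 85, while n = 8 gives 92 > 85; so the answer is index 7.

7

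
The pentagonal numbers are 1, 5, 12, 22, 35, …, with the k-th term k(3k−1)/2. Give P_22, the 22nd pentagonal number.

The 22nd pentagonal number is n(3n−1)/2 with n = 22.
22·(3·22 − 1)/2 = 22·65/2 = 715.

715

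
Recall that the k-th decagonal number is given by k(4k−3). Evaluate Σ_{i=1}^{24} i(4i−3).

Σ i(4i−3) = 4Σi² − 3Σi over i = 1..24.
Σi = 300 and Σi² = 4900.
4·4900 − 3·300 = 18700.

18700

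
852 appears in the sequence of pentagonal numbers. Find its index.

24

Set n(3n−1)/2 = 852, giving 3n² − n − 1704 = 0.
So n = (1 + 143) / 6 = 144/6 = 24.
Check: 24·(3·24 − 1)/2 = 852. ✓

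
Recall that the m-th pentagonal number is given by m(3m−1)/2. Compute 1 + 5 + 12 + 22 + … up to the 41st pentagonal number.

35301

Σ i(3i−1)/2 = (3Σi² − Σi) / 2 over i = 1..41.
Σi = 861 and Σi² = 23821.
(3·23821 − 1·861) / 2 = 70602/2 = 35301.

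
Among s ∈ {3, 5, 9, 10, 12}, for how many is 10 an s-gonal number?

s = 3: P(3, 4) = 10. ✓
s = 5: P(5, 2) = 5 and P(5, 3) = 12; 10 is not s-gonal.
s = 9: P(9, 2) = 9 and P(9, 3) = 24; 10 is not s-gonal.
s = 10: P(10, 2) = 10. ✓
s = 12: P(12, 1) = 1 and P(12, 2) = 12; 10 is not s-gonal.
Hits: s ∈ {3, 10} → 2.

2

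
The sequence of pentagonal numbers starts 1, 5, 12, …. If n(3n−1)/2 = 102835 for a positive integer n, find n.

262

Set n(3n−1)/2 = 102835, giving 3n² − n − 205670 = 0.
The discriminant is 1 + 24·102835 = 2468041, and √2468041 = 1571.
So n = (1 + 1571) / 6 = 1572/6 = 262.
Check: 262·(3·262 − 1)/2 = 102835. ✓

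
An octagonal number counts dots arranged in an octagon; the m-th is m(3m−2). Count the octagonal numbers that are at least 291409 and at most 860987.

The n-th octagonal number is n(3n−2).
Smallest index with value ≥ 291409: n = 313 (giving 293281).
Largest index with value ≤ 860987: n = 536 (giving 860816).
Indices 313 through 536: 224 terms.

224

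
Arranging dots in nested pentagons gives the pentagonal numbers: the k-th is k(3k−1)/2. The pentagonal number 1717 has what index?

34

Set n(3n−1)/2 = 1717, giving 3n² − n − 3434 = 0.
So n = (1 + 203) / 6 = 204/6 = 34.
Check: 34·(3·34 − 1)/2 = 1717. ✓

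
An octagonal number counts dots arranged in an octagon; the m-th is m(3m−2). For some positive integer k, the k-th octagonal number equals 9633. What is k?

Set n(3n−2) = 9633, giving 3n² − 2n − 9633 = 0.
The discriminant is 4 + 12·9633 = 115600, and √115600 = 340.
So n = (2 + 340) / 6 = 342/6 = 57.
Check: 57·(3·57 − 2) = 9633. ✓

57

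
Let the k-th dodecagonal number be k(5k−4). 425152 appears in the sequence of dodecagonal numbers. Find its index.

Set n(5n−4) = 425152, giving 5n² − 4n − 425152 = 0.
The discriminant is 16 + 20·425152 = 8503056, and √8503056 = 2916.
So n = (4 + 2916) / 10 = 2920/10 = 292.

292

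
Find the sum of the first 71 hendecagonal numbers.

Σ i(9i−7)/2 = (9Σi² − 7Σi) / 2 over i = 1..71.
Σi = 2556 and Σi² = 121836.
(9·121836 − 7·2556) / 2 = 1078632/2 = 539316.

539316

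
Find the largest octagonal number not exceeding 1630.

1541

Solve n(3n−2) ≤ 1630 for integer n.
n = 23 gives 1541 ≤ 1630, while n = 24 gives 1680 > 1630; so the answer is 1541.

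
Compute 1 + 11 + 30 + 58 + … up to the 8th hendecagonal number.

792

Σ i(9i−7)/2 = (9Σi² − 7Σi) / 2 over i = 1..8.
Σi = 36 and Σi² = 204.
(9·204 − 7·36) / 2 = 1584/2 = 792.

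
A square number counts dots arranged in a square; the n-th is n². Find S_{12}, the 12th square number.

The 12th square number is n² with n = 12.
12² = 144.

144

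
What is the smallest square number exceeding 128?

Solve n² > 128 for integer n.
The largest n with value ≤ 128 is 11 (since 121 ≤ 128 < 144), so the first above is n = 12, value 144.

144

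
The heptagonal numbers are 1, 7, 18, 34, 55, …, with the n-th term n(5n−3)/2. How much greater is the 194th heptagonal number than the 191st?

194·(5·194 − 3)/2 = 93799 and 191·(5·191 − 3)/2 = 90916.
Difference: 93799 − 90916 = 2883.

2883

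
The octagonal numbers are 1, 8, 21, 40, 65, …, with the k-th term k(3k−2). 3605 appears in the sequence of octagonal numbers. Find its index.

Set n(3n−2) = 3605, giving 3n² − 2n − 3605 = 0.
The discriminant is 4 + 12·3605 = 43264, and √43264 = 208.
So n = (2 + 208) / 6 = 210/6 = 35.
Check: 35·(3·35 − 2) = 3605. ✓

35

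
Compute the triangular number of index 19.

The 19th triangular number is n(n+1)/2 with n = 19.
19·20/2 = 380/2 = 190.

190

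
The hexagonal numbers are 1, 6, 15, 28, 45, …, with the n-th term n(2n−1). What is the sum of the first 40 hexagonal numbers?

43460

Σ i(2i−1) = 2Σi² − Σi over i = 1..40.
Σi = 820 and Σi² = 22140.
2·22140 − 1·820 = 43460.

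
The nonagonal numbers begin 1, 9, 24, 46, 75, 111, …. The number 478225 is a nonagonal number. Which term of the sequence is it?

Set n(7n−5)/2 = 478225, giving 7n² − 5n − 956450 = 0.
So n = (5 + 5175) / 14 = 5180/14 = 370.
Check: 370·(7·370 − 5)/2 = 478225. ✓

370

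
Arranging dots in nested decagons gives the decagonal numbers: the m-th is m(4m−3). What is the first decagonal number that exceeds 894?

Solve n(4n−3) > 894 for integer n.
The largest n with value ≤ 894 is 15 (since 855 ≤ 894 < 976), so the first above is n = 16, value 976.

976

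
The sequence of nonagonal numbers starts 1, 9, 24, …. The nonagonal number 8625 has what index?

Set n(7n−5)/2 = 8625, giving 7n² − 5n − 17250 = 0.
The discriminant is 25 + 56·8625 = 483025, and √483025 = 695.
So n = (5 + 695) / 14 = 700/14 = 50.

50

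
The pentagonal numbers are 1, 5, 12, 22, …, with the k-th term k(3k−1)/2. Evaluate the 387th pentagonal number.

224460

The 387th pentagonal number is n(3n−1)/2 with n = 387.
387·(3·387 − 1)/2 = 387·1160/2 = 387·580 = 224460.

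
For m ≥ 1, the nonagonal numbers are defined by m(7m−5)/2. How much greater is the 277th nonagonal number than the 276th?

Consecutive nonagonal numbers differ by 7n − 6: here 7·277 − 6 = 1933.

1933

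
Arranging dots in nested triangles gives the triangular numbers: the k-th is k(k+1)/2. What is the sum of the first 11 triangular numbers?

286

Σ i(i+1)/2 = (Σi² + Σi) / 2 over i = 1..11.
Σi = 66 and Σi² = 506.
(1·506 + 1·66) / 2 = 572/2 = 286.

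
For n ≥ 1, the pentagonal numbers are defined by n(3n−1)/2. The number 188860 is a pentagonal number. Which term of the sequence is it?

355

Set n(3n−1)/2 = 188860, giving 3n² − n − 377720 = 0.
The discriminant is 1 + 24·188860 = 4532641, and √4532641 = 2129.
So n = (1 + 2129) / 6 = 2130/6 = 355.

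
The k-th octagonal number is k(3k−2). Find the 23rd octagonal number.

1541

The 23rd octagonal number is n(3n−2) with n = 23.
23·(3·23 − 2) = 23·67 = 1541.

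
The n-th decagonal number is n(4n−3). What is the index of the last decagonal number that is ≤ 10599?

51

Solve n(4n−3) ≤ 10599 for integer n.
n = 51 gives 10251 ≤ 10599, while n = 52 gives 10660 > 10599; so the answer is index 51.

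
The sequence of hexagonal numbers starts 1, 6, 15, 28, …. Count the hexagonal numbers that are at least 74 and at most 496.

10

The n-th hexagonal number is n(2n−1).
Smallest index with value ≥ 74: n = 7 (giving 91).
Largest index with value ≤ 496: n = 16 (giving 496).
Indices 7 through 16: 10 terms.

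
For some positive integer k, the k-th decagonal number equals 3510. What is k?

30

Set n(4n−3) = 3510, giving 4n² − 3n − 3510 = 0.
The discriminant is 9 + 16·3510 = 56169, and √56169 = 237.
So n = (3 + 237) / 8 = 240/8 = 30.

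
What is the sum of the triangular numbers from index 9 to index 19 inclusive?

1210

Σ i(i+1)/2 = (Σi² + Σi) / 2 over i = 9..19.
Σi = 190 − 36 = 154 and Σi² = 2470 − 204 = 2266.
(1·2266 + 1·154) / 2 = 2420/2 = 1210.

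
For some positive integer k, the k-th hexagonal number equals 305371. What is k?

Set n(2n−1) = 305371, giving 2n² − n − 305371 = 0.
The discriminant is 1 + 8·305371 = 2442969, and √2442969 = 1563.
So n = (1 + 1563) / 4 = 1564/4 = 391.
Check: 391·(2·391 − 1) = 305371. ✓

391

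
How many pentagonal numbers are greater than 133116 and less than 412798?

The n-th pentagonal number is n(3n−1)/2.
Smallest index with value > 133116: n = 299 (giving 133952).
Largest index with value < 412798: n = 524 (giving 411602).
Indices 299 through 524: 226 terms.

226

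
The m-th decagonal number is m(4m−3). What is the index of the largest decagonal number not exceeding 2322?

Solve n(4n−3) ≤ 2322 for integer n.
n = 24 gives 2232 ≤ 2322, while n = 25 gives 2425 > 2322; so the answer is index 24.

24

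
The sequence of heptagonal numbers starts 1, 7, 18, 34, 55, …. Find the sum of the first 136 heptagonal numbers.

2105416

Σ i(5i−3)/2 = (5Σi² − 3Σi) / 2 over i = 1..136.
Σi = 9316 and Σi² = 847756.
(5·847756 − 3·9316) / 2 = 4210832/2 = 2105416.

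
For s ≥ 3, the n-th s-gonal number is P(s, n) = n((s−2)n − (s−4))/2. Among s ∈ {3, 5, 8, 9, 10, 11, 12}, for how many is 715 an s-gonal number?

s = 3: P(3, 37) = 703 and P(3, 38) = 741; 715 is not s-gonal.
s = 5: P(5, 22) = 715. ✓
s = 8: P(8, 15) = 645 and P(8, 16) = 736; 715 is not s-gonal.
s = 9: P(9, 14) = 651 and P(9, 15) = 750; 715 is not s-gonal.
s = 10: P(10, 13) = 637 and P(10, 14) = 742; 715 is not s-gonal.
s = 11: P(11, 13) = 715. ✓
s = 12: P(12, 12) = 672 and P(12, 13) = 793; 715 is not s-gonal.
Hits: s ∈ {5, 11} → 2.

2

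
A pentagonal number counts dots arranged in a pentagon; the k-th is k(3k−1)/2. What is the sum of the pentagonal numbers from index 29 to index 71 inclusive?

170108

Σ i(3i−1)/2 = (3Σi² − Σi) / 2 over i = 29..71.
Σi = 2556 − 406 = 2150 and Σi² = 121836 − 7714 = 114122.
(3·114122 − 1·2150) / 2 = 340216/2 = 170108.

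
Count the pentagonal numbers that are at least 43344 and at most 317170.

The n-th pentagonal number is n(3n−1)/2.
Smallest index with value ≥ 43344: n = 171 (giving 43776).
Largest index with value ≤ 317170: n = 460 (giving 317170).
Indices 171 through 460: 290 terms.

290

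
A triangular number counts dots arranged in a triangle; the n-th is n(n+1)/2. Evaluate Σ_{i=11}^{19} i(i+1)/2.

1110

Σ i(i+1)/2 = (Σi² + Σi) / 2 over i = 11..19.
Σi = 190 − 55 = 135 and Σi² = 2470 − 385 = 2085.
(1·2085 + 1·135) / 2 = 2220/2 = 1110.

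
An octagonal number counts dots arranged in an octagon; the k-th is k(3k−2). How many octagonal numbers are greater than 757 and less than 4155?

21

The n-th octagonal number is n(3n−2).
Smallest index with value > 757: n = 17 (giving 833).
Largest index with value < 4155: n = 37 (giving 4033).
Indices 17 through 37: 21 terms.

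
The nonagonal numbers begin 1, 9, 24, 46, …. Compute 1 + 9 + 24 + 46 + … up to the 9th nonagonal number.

885

Σ i(7i−5)/2 = (7Σi² − 5Σi) / 2 over i = 1..9.
Σi = 45 and Σi² = 285.
(7·285 − 5·45) / 2 = 1770/2 = 885.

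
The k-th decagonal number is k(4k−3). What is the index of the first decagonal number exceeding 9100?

Solve n(4n−3) > 9100 for integer n.
The largest n with value ≤ 9100 is 48 (since 9072 ≤ 9100 < 9457), so the first above is n = 49, value 9457.

49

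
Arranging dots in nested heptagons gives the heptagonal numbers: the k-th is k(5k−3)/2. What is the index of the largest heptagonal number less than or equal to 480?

14

Solve n(5n−3)/2 ≤ 480 for integer n.
n = 14 gives 469 ≤ 480, while n = 15 gives 540 > 480; so the answer is index 14.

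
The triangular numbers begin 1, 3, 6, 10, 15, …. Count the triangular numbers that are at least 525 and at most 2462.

The n-th triangular number is n(n+1)/2.
Smallest index with value ≥ 525: n = 32 (giving 528).
Largest index with value ≤ 2462: n = 69 (giving 2415).
Indices 32 through 69: 38 terms.

38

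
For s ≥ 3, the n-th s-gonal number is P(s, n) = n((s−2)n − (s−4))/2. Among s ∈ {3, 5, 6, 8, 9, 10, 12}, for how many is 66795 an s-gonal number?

s = 3: P(3, 365) = 66795. ✓
s = 5: P(5, 211) = 66676 and P(5, 212) = 67310; 66795 is not s-gonal.
s = 6: P(6, 183) = 66795. ✓
s = 8: P(8, 149) = 66305 and P(8, 150) = 67200; 66795 is not s-gonal.
s = 9: P(9, 138) = 66309 and P(9, 139) = 67276; 66795 is not s-gonal.
s = 10: P(10, 129) = 66177 and P(10, 130) = 67210; 66795 is not s-gonal.
s = 12: P(12, 115) = 65665 and P(12, 116) = 66816; 66795 is not s-gonal.
Hits: s ∈ {3, 6} → 2.

2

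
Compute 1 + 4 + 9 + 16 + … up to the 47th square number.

Σ_{i=1}^{47} i² = 47·48·95/6 = 35720.

35720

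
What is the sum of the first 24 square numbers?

4900

Σ_{i=1}^{24} i² = 24·25·49/6 = 4900.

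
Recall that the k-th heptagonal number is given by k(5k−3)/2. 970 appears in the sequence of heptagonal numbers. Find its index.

Set n(5n−3)/2 = 970, giving 5n² − 3n − 1940 = 0.
The discriminant is 9 + 40·970 = 38809, and √38809 = 197.
So n = (3 + 197) / 10 = 200/10 = 20.
Check: 20·(5·20 − 3)/2 = 970. ✓

20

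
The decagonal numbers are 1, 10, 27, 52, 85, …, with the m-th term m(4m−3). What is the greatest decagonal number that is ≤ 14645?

Solve n(4n−3) ≤ 14645 for integer n.
n = 60 gives 14220 ≤ 14645, while n = 61 gives 14701 > 14645; so the answer is 14220.

14220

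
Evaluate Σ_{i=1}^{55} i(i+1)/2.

29260

Σ i(i+1)/2 = (Σi² + Σi) / 2 over i = 1..55.
Σi = 1540 and Σi² = 56980.
(1·56980 + 1·1540) / 2 = 58520/2 = 29260.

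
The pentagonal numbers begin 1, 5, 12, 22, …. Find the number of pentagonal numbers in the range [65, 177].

The n-th pentagonal number is n(3n−1)/2.
Smallest index with value ≥ 65: n = 7 (giving 70).
Largest index with value ≤ 177: n = 11 (giving 176).
Indices 7 through 11: 5 terms.

5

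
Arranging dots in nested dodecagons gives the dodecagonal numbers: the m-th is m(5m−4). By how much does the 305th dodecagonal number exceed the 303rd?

305·(5·305 − 4) = 463905 and 303·(5·303 − 4) = 457833.
Difference: 463905 − 457833 = 6072.

6072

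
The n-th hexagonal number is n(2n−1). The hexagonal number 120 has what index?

Set n(2n−1) = 120, giving 2n² − n − 120 = 0.
The discriminant is 1 + 8·120 = 961, and √961 = 31.
So n = (1 + 31) / 4 = 32/4 = 8.
Check: 8·(2·8 − 1) = 120. ✓

8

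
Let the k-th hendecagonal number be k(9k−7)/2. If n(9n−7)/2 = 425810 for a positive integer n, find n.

Set n(9n−7)/2 = 425810, giving 9n² − 7n − 851620 = 0.
The discriminant is 49 + 72·425810 = 30658369, and √30658369 = 5537.
So n = (7 + 5537) / 18 = 5544/18 = 308.
Check: 308·(9·308 − 7)/2 = 425810. ✓

308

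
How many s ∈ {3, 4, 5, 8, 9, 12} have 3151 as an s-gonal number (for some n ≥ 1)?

s = 3: P(3, 78) = 3081 and P(3, 79) = 3160; 3151 is not s-gonal.
s = 4: P(4, 56) = 3136 and P(4, 57) = 3249; 3151 is not s-gonal.
s = 5: P(5, 46) = 3151. ✓
s = 8: P(8, 32) = 3008 and P(8, 33) = 3201; 3151 is not s-gonal.
s = 9: P(9, 30) = 3075 and P(9, 31) = 3286; 3151 is not s-gonal.
s = 12: P(12, 25) = 3025 and P(12, 26) = 3276; 3151 is not s-gonal.
Hits: s ∈ {5} → 1.

1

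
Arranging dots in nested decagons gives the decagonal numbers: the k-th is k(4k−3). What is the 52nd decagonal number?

10660

52·(4·52 − 3) = 52·205 = 10660.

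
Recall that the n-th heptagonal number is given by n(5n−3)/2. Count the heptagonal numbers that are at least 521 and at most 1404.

10

The n-th heptagonal number is n(5n−3)/2.
Smallest index with value ≥ 521: n = 15 (giving 540).
Largest index with value ≤ 1404: n = 24 (giving 1404).
Indices 15 through 24: 10 terms.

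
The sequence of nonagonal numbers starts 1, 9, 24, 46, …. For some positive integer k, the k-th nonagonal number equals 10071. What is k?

54

Set n(7n−5)/2 = 10071, giving 7n² − 5n − 20142 = 0.
The discriminant is 25 + 56·10071 = 564001, and √564001 = 751.
So n = (5 + 751) / 14 = 756/14 = 54.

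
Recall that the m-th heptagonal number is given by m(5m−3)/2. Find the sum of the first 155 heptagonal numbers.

Σ i(5i−3)/2 = (5Σi² − 3Σi) / 2 over i = 1..155.
Σi = 12090 and Σi² = 1253330.
(5·1253330 − 3·12090) / 2 = 6230380/2 = 3115190.

3115190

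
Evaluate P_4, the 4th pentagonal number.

4·(3·4 − 1)/2 = 4·11/2 = 22.

22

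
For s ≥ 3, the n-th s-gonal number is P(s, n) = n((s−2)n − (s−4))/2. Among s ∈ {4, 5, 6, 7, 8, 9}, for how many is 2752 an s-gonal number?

s = 4: P(4, 52) = 2704 and P(4, 53) = 2809; 2752 is not s-gonal.
s = 5: P(5, 43) = 2752. ✓
s = 6: P(6, 37) = 2701 and P(6, 38) = 2850; 2752 is not s-gonal.
s = 7: P(7, 33) = 2673 and P(7, 34) = 2839; 2752 is not s-gonal.
s = 8: P(8, 30) = 2640 and P(8, 31) = 2821; 2752 is not s-gonal.
s = 9: P(9, 28) = 2674 and P(9, 29) = 2871; 2752 is not s-gonal.
Hits: s ∈ {5} → 1.

1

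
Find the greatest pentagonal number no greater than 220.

Solve n(3n−1)/2 ≤ 220 for integer n.
n = 12 gives 210 ≤ 220, while n = 13 gives 247 > 220; so the answer is 210.

210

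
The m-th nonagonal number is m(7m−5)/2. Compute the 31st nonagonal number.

The 31st nonagonal number is n(7n−5)/2 with n = 31.
31·(7·31 − 5)/2 = 31·212/2 = 31·106 = 3286.

3286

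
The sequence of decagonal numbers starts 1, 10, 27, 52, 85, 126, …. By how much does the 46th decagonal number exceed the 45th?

361

Consecutive decagonal numbers differ by 8n − 7: here 8·46 − 7 = 361.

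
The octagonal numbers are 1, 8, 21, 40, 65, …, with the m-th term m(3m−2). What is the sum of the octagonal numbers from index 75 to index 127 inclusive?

Σ i(3i−2) = 3Σi² − 2Σi over i = 75..127.
Σi = 8128 − 2775 = 5353 and Σi² = 690880 − 137825 = 553055.
3·553055 − 2·5353 = 1648459.

1648459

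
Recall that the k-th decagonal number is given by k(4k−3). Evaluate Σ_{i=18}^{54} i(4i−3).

Σ i(4i−3) = 4Σi² − 3Σi over i = 18..54.
Σi = 1485 − 153 = 1332 and Σi² = 53955 − 1785 = 52170.
4·52170 − 3·1332 = 204684.

204684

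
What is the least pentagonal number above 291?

330

Solve n(3n−1)/2 > 291 for integer n.
The largest n with value ≤ 291 is 14 (since 287 ≤ 291 < 330), so the first above is n = 15, value 330.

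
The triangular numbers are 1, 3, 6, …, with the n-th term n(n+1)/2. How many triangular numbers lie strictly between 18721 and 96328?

The n-th triangular number is n(n+1)/2.
Smallest index with value > 18721: n = 194 (giving 18915).
Largest index with value < 96328: n = 438 (giving 96141).
Indices 194 through 438: 245 terms.

245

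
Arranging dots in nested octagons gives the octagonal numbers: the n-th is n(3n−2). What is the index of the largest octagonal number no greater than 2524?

Solve n(3n−2) ≤ 2524 for integer n.
n = 29 gives 2465 ≤ 2524, while n = 30 gives 2640 > 2524; so the answer is index 29.

29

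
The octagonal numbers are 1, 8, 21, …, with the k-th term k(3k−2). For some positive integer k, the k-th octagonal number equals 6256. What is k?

Set n(3n−2) = 6256, giving 3n² − 2n − 6256 = 0.
So n = (2 + 274) / 6 = 276/6 = 46.

46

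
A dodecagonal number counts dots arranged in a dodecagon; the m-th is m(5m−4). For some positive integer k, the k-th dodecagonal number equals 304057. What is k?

247

Set n(5n−4) = 304057, giving 5n² − 4n − 304057 = 0.
The discriminant is 16 + 20·304057 = 6081156, and √6081156 = 2466.
So n = (4 + 2466) / 10 = 2470/10 = 247.
Check: 247·(5·247 − 4) = 304057. ✓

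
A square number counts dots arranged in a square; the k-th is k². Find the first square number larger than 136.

144

Solve n² > 136 for integer n.
The largest n with value ≤ 136 is 11 (since 121 ≤ 136 < 144), so the first above is n = 12, value 144.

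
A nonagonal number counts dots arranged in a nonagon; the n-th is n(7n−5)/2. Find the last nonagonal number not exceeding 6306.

6069

Solve n(7n−5)/2 ≤ 6306 for integer n.
n = 42 gives 6069 ≤ 6306, while n = 43 gives 6364 > 6306; so the answer is 6069.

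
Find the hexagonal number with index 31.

1891

31·(2·31 − 1) = 31·61 = 1891.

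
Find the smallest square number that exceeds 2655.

2704

Solve n² > 2655 for integer n.
The largest n with value ≤ 2655 is 51 (since 2601 ≤ 2655 < 2704), so the first above is n = 52, value 2704.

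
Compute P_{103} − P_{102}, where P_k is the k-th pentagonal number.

Consecutive pentagonal numbers differ by 3n − 2: here 3·103 − 2 = 307.

307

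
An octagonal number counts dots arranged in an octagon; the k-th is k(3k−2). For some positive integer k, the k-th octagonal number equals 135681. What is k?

Set n(3n−2) = 135681, giving 3n² − 2n − 135681 = 0.
The discriminant is 4 + 12·135681 = 1628176, and √1628176 = 1276.
So n = (2 + 1276) / 6 = 1278/6 = 213.
Check: 213·(3·213 − 2) = 135681. ✓

213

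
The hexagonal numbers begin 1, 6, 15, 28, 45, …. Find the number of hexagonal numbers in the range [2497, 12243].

The n-th hexagonal number is n(2n−1).
Smallest index with value ≥ 2497: n = 36 (giving 2556).
Largest index with value ≤ 12243: n = 78 (giving 12090).
Indices 36 through 78: 43 terms.

43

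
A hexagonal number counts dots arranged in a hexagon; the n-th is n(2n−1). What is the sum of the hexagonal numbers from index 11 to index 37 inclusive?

33732

Σ i(2i−1) = 2Σi² − Σi over i = 11..37.
Σi = 703 − 55 = 648 and Σi² = 17575 − 385 = 17190.
2·17190 − 1·648 = 33732.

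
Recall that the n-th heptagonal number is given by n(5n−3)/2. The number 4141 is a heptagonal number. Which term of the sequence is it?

41

Set n(5n−3)/2 = 4141, giving 5n² − 3n − 8282 = 0.
The discriminant is 9 + 40·4141 = 165649, and √165649 = 407.
So n = (3 + 407) / 10 = 410/10 = 41.
Check: 41·(5·41 − 3)/2 = 4141. ✓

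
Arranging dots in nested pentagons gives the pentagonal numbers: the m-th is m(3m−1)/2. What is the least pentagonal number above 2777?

Solve n(3n−1)/2 > 2777 for integer n.
The largest n with value ≤ 2777 is 43 (since 2752 ≤ 2777 < 2882), so the first above is n = 44, value 2882.

2882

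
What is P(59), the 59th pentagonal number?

The 59th pentagonal number is n(3n−1)/2 with n = 59.
59·(3·59 − 1)/2 = 59·176/2 = 59·88 = 5192.

5192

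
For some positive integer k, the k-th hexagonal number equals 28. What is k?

4

Set n(2n−1) = 28, giving 2n² − n − 28 = 0.
The discriminant is 1 + 8·28 = 225, and √225 = 15.
So n = (1 + 15) / 4 = 16/4 = 4.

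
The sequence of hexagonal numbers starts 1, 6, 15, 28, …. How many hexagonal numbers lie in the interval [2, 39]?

3

The n-th hexagonal number is n(2n−1).
Smallest index with value ≥ 2: n = 2 (giving 6).
Largest index with value ≤ 39: n = 4 (giving 28).
Indices 2 through 4: 3 terms.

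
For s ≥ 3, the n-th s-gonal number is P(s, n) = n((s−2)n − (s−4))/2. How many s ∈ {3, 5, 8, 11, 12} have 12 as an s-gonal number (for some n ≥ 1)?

s = 3: P(3, 4) = 10 and P(3, 5) = 15; 12 is not s-gonal.
s = 5: P(5, 3) = 12. ✓
s = 8: P(8, 2) = 8 and P(8, 3) = 21; 12 is not s-gonal.
s = 11: P(11, 2) = 11 and P(11, 3) = 30; 12 is not s-gonal.
s = 12: P(12, 2) = 12. ✓
Hits: s ∈ {5, 12} → 2.

2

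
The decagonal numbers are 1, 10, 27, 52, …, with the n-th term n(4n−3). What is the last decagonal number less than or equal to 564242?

561375

Solve n(4n−3) ≤ 564242 for integer n.
n = 375 gives 561375 ≤ 564242, while n = 376 gives 564376 > 564242; so the answer is 561375.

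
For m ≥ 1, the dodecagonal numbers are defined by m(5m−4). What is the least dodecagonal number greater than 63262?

63393

Solve n(5n−4) > 63262 for integer n.
The largest n with value ≤ 63262 is 112 (since 62272 ≤ 63262 < 63393), so the first above is n = 113, value 63393.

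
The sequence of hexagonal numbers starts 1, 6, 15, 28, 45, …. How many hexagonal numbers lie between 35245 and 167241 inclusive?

157

The n-th hexagonal number is n(2n−1).
Smallest index with value ≥ 35245: n = 133 (giving 35245).
Largest index with value ≤ 167241: n = 289 (giving 166753).
Indices 133 through 289: 157 terms.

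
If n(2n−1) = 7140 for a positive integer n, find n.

Set n(2n−1) = 7140, giving 2n² − n − 7140 = 0.
The discriminant is 1 + 8·7140 = 57121, and √57121 = 239.
So n = (1 + 239) / 4 = 240/4 = 60.

60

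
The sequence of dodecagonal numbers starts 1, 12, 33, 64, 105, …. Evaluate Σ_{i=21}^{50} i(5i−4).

Σ i(5i−4) = 5Σi² − 4Σi over i = 21..50.
Σi = 1275 − 210 = 1065 and Σi² = 42925 − 2870 = 40055.
5·40055 − 4·1065 = 196015.

196015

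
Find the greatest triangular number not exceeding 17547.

Solve n(n+1)/2 ≤ 17547 for integer n.
n = 186 gives 17391 ≤ 17547, while n = 187 gives 17578 > 17547; so the answer is 17391.

17391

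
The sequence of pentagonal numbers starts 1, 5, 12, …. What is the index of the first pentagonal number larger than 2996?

45

Solve n(3n−1)/2 > 2996 for integer n.
The largest n with value ≤ 2996 is 44 (since 2882 ≤ 2996 < 3015), so the first above is n = 45, value 3015.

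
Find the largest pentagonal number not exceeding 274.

247

Solve n(3n−1)/2 ≤ 274 for integer n.
n = 13 gives 247 ≤ 274, while n = 14 gives 287 > 274; so the answer is 247.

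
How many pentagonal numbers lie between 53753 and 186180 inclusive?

163

The n-th pentagonal number is n(3n−1)/2.
Smallest index with value ≥ 53753: n = 190 (giving 54055).
Largest index with value ≤ 186180: n = 352 (giving 185680).
Indices 190 through 352: 163 terms.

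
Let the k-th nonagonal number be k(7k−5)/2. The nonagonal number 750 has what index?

15

Set n(7n−5)/2 = 750, giving 7n² − 5n − 1500 = 0.
The discriminant is 25 + 56·750 = 42025, and √42025 = 205.
So n = (5 + 205) / 14 = 210/14 = 15.
Check: 15·(7·15 − 5)/2 = 750. ✓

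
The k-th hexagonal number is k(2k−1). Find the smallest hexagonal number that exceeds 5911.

Solve n(2n−1) > 5911 for integer n.
The largest n with value ≤ 5911 is 54 (since 5778 ≤ 5911 < 5995), so the first above is n = 55, value 5995.

5995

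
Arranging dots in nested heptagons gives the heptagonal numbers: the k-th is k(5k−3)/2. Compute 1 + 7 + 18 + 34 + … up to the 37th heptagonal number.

42883

Σ i(5i−3)/2 = (5Σi² − 3Σi) / 2 over i = 1..37.
Σi = 703 and Σi² = 17575.
(5·17575 − 3·703) / 2 = 85766/2 = 42883.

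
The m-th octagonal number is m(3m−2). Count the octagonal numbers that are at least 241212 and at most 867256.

255

The n-th octagonal number is n(3n−2).
Smallest index with value ≥ 241212: n = 284 (giving 241400).
Largest index with value ≤ 867256: n = 538 (giving 867256).
Indices 284 through 538: 255 terms.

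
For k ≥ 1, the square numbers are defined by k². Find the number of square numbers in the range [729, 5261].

46

The n-th square number is n².
Smallest index with value ≥ 729: n = 27 (giving 729).
Largest index with value ≤ 5261: n = 72 (giving 5184).
Indices 27 through 72: 46 terms.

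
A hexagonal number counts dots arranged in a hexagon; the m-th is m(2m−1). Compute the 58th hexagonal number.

The 58th hexagonal number is n(2n−1) with n = 58.
58·(2·58 − 1) = 58·115 = 6670.

6670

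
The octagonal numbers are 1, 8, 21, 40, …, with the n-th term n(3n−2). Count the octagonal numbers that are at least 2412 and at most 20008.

54

The n-th octagonal number is n(3n−2).
Smallest index with value ≥ 2412: n = 29 (giving 2465).
Largest index with value ≤ 20008: n = 82 (giving 20008).
Indices 29 through 82: 54 terms.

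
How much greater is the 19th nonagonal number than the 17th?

19·(7·19 − 5)/2 = 1216 and 17·(7·17 − 5)/2 = 969.
Difference: 1216 − 969 = 247.

247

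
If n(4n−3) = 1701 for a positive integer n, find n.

21

Set n(4n−3) = 1701, giving 4n² − 3n − 1701 = 0.
The discriminant is 9 + 16·1701 = 27225, and √27225 = 165.
So n = (3 + 165) / 8 = 168/8 = 21.
Check: 21·(4·21 − 3) = 1701. ✓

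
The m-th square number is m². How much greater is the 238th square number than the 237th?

475

n² − (n−1)² = 2n − 1, so 238² − 237² = 2·238 − 1 = 475.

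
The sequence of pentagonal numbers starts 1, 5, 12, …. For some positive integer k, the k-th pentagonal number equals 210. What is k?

12

Set n(3n−1)/2 = 210, giving 3n² − n − 420 = 0.
So n = (1 + 71) / 6 = 72/6 = 12.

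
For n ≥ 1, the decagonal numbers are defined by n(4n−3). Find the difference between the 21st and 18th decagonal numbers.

21·(4·21 − 3) = 1701 and 18·(4·18 − 3) = 1242.
Difference: 1701 − 1242 = 459.

459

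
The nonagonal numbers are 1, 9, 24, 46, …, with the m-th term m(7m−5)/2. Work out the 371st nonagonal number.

480816

The 371st nonagonal number is n(7n−5)/2 with n = 371.
371·(7·371 − 5)/2 = 371·2592/2 = 371·1296 = 480816.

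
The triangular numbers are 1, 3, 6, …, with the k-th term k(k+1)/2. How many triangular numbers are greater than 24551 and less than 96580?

217

The n-th triangular number is n(n+1)/2.
Smallest index with value > 24551: n = 222 (giving 24753).
Largest index with value < 96580: n = 438 (giving 96141).
Indices 222 through 438: 217 terms.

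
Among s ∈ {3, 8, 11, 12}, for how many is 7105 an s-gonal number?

1

s = 3: P(3, 118) = 7021 and P(3, 119) = 7140; 7105 is not s-gonal.
s = 8: P(8, 49) = 7105. ✓
s = 11: P(11, 40) = 7060 and P(11, 41) = 7421; 7105 is not s-gonal.
s = 12: P(12, 38) = 7068 and P(12, 39) = 7449; 7105 is not s-gonal.
Hits: s ∈ {8} → 1.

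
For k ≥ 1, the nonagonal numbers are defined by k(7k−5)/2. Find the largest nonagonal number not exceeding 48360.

Solve n(7n−5)/2 ≤ 48360 for integer n.
n = 117 gives 47619 ≤ 48360, while n = 118 gives 48439 > 48360; so the answer is 47619.

47619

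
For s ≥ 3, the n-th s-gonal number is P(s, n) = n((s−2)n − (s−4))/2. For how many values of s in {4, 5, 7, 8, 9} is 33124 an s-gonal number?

1

s = 4: P(4, 182) = 33124. ✓
s = 5: P(5, 148) = 32782 and P(5, 149) = 33227; 33124 is not s-gonal.
s = 7: P(7, 115) = 32890 and P(7, 116) = 33466; 33124 is not s-gonal.
s = 8: P(8, 105) = 32865 and P(8, 106) = 33496; 33124 is not s-gonal.
s = 9: P(9, 97) = 32689 and P(9, 98) = 33369; 33124 is not s-gonal.
Hits: s ∈ {4} → 1.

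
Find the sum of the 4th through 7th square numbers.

126

Σ_{i=4}^{7} i² = 140 − 14 = 126.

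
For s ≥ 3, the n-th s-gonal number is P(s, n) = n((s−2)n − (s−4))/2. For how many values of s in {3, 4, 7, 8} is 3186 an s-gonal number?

1

s = 3: P(3, 79) = 3160 and P(3, 80) = 3240; 3186 is not s-gonal.
s = 4: P(4, 56) = 3136 and P(4, 57) = 3249; 3186 is not s-gonal.
s = 7: P(7, 36) = 3186. ✓
s = 8: P(8, 32) = 3008 and P(8, 33) = 3201; 3186 is not s-gonal.
Hits: s ∈ {7} → 1.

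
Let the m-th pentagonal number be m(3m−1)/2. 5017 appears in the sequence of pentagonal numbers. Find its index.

Set n(3n−1)/2 = 5017, giving 3n² − n − 10034 = 0.
So n = (1 + 347) / 6 = 348/6 = 58.

58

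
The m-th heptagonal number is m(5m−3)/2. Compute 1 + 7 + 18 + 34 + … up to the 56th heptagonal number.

147896

Σ i(5i−3)/2 = (5Σi² − 3Σi) / 2 over i = 1..56.
Σi = 1596 and Σi² = 60116.
(5·60116 − 3·1596) / 2 = 295792/2 = 147896.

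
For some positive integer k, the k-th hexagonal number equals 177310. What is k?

298

Set n(2n−1) = 177310, giving 2n² − n − 177310 = 0.
The discriminant is 1 + 8·177310 = 1418481, and √1418481 = 1191.
So n = (1 + 1191) / 4 = 1192/4 = 298.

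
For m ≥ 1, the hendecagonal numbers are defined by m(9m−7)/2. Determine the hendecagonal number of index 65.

18785

The 65th hendecagonal number is n(9n−7)/2 with n = 65.
65·(9·65 − 7)/2 = 65·578/2 = 65·289 = 18785.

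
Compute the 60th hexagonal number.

7140

60·(2·60 − 1) = 60·119 = 7140.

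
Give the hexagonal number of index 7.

7·(2·7 − 1) = 7·13 = 91.

91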